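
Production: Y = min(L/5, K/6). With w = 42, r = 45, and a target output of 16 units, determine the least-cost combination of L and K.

L* = 80, K* = 96

With a fixed-proportions technology, the cost-minimizing bundle uses no slack in either input: L/5 = K/6 = Y.
So L = 5·16 = 80 and K = 6·16 = 96.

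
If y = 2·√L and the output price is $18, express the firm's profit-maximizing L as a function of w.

MP_L = (1/2)·2·L^(-1/2) = L^(-1/2).
Setting P·MP_L = w: 18·L^(-1/2) = w.
Solving for L: L^(-1/2) = w/18, so L = (18/w)^(2).

L(w) = 324/w²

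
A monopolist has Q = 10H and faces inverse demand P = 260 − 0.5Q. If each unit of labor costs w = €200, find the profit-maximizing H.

Marginal revenue from the inverse demand is MR = 260 − Q.
The marginal product is MP_H = 10.
A monopolist hires until marginal revenue product equals the wage: MR·MP_H = w.
(260 − 10H)·10 = 200, so H = 24.

H* = 24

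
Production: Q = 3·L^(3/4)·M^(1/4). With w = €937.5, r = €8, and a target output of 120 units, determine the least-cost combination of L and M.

Cost minimization requires the marginal rate of technical substitution to equal the input-price ratio: MP_L/MP_M = w/r.
Here MP_L/MP_M = (3/4)·(M/L)/(1/4) = 3·(M/L). Setting this equal to 937.5/8 = 117.1875 gives M = 39.0625L.
Substituting into Q = 120: 3·L^(3/4)·(39.0625L)^(1/4) = 120.
Solving, L = 16 and M = 625.

L* = 16, M* = 625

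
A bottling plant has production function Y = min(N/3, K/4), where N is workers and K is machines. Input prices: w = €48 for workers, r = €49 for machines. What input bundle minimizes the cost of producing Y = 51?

With a fixed-proportions technology, the cost-minimizing bundle uses no slack in either input: N/3 = K/4 = Y.
So N = 3·51 = 153 and K = 4·51 = 204.

N* = 153, K* = 204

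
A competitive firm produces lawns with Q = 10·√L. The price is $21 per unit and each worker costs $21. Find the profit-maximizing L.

L* = 25

MP_L = (1/2)·10·L^(-1/2) = 5·L^(-1/2).
Profit maximization for a price taker requires P·MP_L = w: 21·5·L^(-1/2) = 21.
So L^(-1/2) = 0.2, which gives L = 25.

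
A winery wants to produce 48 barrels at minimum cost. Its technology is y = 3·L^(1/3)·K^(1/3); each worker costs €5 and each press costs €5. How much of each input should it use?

Cost minimization requires the marginal rate of technical substitution to equal the input-price ratio: MP_L/MP_K = w/r.
Here MP_L/MP_K = (1/3)·(K/L)/(1/3) = (K/L). Setting this equal to 5/5 = 1 gives K = L.
Substituting into y = 48: 3·L^(1/3)·(L)^(1/3) = 48.
Solving, L = 64 and K = 64.

L* = 64, K* = 64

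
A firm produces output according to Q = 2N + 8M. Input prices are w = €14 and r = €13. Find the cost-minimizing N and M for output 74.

The inputs are perfect substitutes, so the firm uses whichever has the lower cost per unit of output.
Cost per unit of output via N is w/2 = 7; via M it is r/8 = 1.625. M is cheaper.
Producing Q = 74 with M alone: N = 0, M = 9.25.

N* = 0, M* = 9.25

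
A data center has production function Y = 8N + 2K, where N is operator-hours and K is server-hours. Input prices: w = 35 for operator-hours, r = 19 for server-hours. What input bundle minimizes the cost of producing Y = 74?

N* = 9.25, K* = 0

The inputs are perfect substitutes, so the firm uses whichever has the lower cost per unit of output.
Cost per unit of output via N is w/8 = 4.375; via K it is r/2 = 9.5. N is cheaper.
Producing Y = 74 with N alone: N = 9.25, K = 0.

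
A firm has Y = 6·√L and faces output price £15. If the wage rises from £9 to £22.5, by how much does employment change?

ΔL = -21

From P·MP_L = w with MP_L = 3·L^(-1/2), the labor demand is L(w) = (45/w)^(2).
At w = 9: L = 25. At w = 22.5: L = 4.
ΔL = 4 − 25 = -21.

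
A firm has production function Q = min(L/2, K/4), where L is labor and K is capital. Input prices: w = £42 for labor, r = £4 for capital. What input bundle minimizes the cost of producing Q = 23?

With a fixed-proportions technology, the cost-minimizing bundle uses no slack in either input: L/2 = K/4 = Q.
So L = 2·23 = 46 and K = 4·23 = 92.

L* = 46, K* = 92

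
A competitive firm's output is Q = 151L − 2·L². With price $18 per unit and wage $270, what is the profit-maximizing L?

The marginal product of L is MP_L = 151 − 4L.
A price-taking firm hires until the value of the marginal product equals the wage: P·MP_L = w, so 18·(151 − 4L) = 270.
Then 151 − 4L = 15, giving L = 34.

L* = 34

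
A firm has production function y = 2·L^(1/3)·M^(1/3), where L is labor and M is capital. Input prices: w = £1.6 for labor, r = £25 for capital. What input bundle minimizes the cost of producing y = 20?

Cost minimization requires the marginal rate of technical substitution to equal the input-price ratio: MP_L/MP_M = w/r.
Here MP_L/MP_M = (1/3)·(M/L)/(1/3) = (M/L). Setting this equal to 1.6/25 = 0.064 gives M = 0.064L.
Substituting into y = 20: 2·L^(1/3)·(0.064L)^(1/3) = 20.
Solving, L = 125 and M = 8.

L* = 125, M* = 8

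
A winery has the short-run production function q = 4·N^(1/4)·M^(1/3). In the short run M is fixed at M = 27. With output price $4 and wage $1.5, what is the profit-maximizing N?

With M = 27, MP_N = (1/4)·4·N^(-3/4)·27^(1/3) = 3·N^(-3/4).
Profit maximization for a price taker requires P·MP_N = w: 4·3·N^(-3/4) = 1.5.
So N^(-3/4) = 0.125, which gives N = 16.

N* = 16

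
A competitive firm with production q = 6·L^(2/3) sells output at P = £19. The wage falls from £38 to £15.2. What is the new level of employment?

From P·MP_L = w with MP_L = 4·L^(-1/3), the labor demand is L(w) = (76/w)^(3).
At w = 38: L = 8. At w = 15.2: L = 125.

L* = 125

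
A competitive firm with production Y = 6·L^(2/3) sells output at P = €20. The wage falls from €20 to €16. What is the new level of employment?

L* = 125

From P·MP_L = w with MP_L = 4·L^(-1/3), the labor demand is L(w) = (80/w)^(3).
At w = 20: L = 64. At w = 16: L = 125.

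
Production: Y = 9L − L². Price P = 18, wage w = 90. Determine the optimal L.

L* = 2

The marginal product of L is MP_L = 9 − 2L.
A price-taking firm hires until the value of the marginal product equals the wage: P·MP_L = w, so 18·(9 − 2L) = 90.
Then 9 − 2L = 5, giving L = 2.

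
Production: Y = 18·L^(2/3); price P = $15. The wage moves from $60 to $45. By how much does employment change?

From P·MP_L = w with MP_L = 12·L^(-1/3), the labor demand is L(w) = (180/w)^(3).
At w = 60: L = 27. At w = 45: L = 64.
ΔL = 64 − 27 = 37.

ΔL = 37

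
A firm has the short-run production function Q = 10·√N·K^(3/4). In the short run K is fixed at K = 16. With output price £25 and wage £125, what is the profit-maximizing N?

N* = 64

With K = 16, MP_N = (1/2)·10·N^(-1/2)·16^(3/4) = 40·N^(-1/2).
Profit maximization for a price taker requires P·MP_N = w: 25·40·N^(-1/2) = 125.
So N^(-1/2) = 0.125, which gives N = 64.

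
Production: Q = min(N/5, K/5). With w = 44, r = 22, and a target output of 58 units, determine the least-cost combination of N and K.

With a fixed-proportions technology, the cost-minimizing bundle uses no slack in either input: N/5 = K/5 = Q.
So N = 5·58 = 290 and K = 5·58 = 290.

N* = 290, K* = 290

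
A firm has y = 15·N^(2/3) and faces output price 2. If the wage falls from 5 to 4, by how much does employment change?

From P·MP_N = w with MP_N = 10·N^(-1/3), the labor demand is N(w) = (20/w)^(3).
At w = 5: N = 64. At w = 4: N = 125.
ΔN = 125 − 64 = 61.

ΔN = 61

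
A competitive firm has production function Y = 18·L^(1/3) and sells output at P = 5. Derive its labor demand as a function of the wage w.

MP_L = (1/3)·18·L^(-2/3) = 6·L^(-2/3).
Setting P·MP_L = w: 30·L^(-2/3) = w.
Solving for L: L^(-2/3) = w/30, so L = (30/w)^(3/2).

L(w) = (30/w)^(3/2)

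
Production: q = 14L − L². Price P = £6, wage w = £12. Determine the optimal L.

The marginal product of L is MP_L = 14 − 2L.
A price-taking firm hires until the value of the marginal product equals the wage: P·MP_L = w, so 6·(14 − 2L) = 12.
Then 14 − 2L = 2, giving L = 6.

L* = 6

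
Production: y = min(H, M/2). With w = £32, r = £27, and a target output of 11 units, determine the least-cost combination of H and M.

H* = 11, M* = 22

With a fixed-proportions technology, the cost-minimizing bundle uses no slack in either input: H = M/2 = y.
So H = 11 and M = 2·11 = 22.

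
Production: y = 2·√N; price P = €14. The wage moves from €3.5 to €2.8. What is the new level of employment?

From P·MP_N = w with MP_N = N^(-1/2), the labor demand is N(w) = (14/w)^(2).
At w = 3.5: N = 16. At w = 2.8: N = 25.

N* = 25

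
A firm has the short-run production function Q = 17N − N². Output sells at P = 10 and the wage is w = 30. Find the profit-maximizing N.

The marginal product of N is MP_N = 17 − 2N.
A price-taking firm hires until the value of the marginal product equals the wage: P·MP_N = w, so 10·(17 − 2N) = 30.
Then 17 − 2N = 3, giving N = 7.

N* = 7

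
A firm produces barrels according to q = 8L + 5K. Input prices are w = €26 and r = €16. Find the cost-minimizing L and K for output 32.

L* = 0, K* = 6.4

The inputs are perfect substitutes, so the firm uses whichever has the lower cost per unit of output.
Cost per unit of output via L is w/8 = 3.25; via K it is r/5 = 3.2. K is cheaper.
Producing q = 32 with K alone: L = 0, K = 6.4.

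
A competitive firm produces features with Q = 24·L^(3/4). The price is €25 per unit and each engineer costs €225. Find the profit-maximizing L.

L* = 16

MP_L = (3/4)·24·L^(-1/4) = 18·L^(-1/4).
Profit maximization for a price taker requires P·MP_L = w: 25·18·L^(-1/4) = 225.
So L^(-1/4) = 0.5, which gives L = 16.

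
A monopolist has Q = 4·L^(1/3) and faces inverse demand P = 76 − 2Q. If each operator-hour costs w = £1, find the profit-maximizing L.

L* = 64

Marginal revenue from the inverse demand is MR = 76 − 4Q.
The marginal product is MP_L = (4/3)·L^(-2/3).
A monopolist hires until marginal revenue product equals the wage: MR·MP_L = w.
At L, Q = 4·L^(1/3). Substituting and solving: (76 − 16·L^(1/3))·(4/3)·L^(-2/3) = 1 gives L = 64.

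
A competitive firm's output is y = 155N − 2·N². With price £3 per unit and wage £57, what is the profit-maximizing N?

The marginal product of N is MP_N = 155 − 4N.
A price-taking firm hires until the value of the marginal product equals the wage: P·MP_N = w, so 3·(155 − 4N) = 57.
Then 155 − 4N = 19, giving N = 34.

N* = 34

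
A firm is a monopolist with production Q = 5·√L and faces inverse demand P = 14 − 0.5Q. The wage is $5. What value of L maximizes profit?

L* = 4

Marginal revenue from the inverse demand is MR = 14 − Q.
The marginal product is MP_L = 2.5·L^(-1/2).
A monopolist hires until marginal revenue product equals the wage: MR·MP_L = w.
At L, Q = 5·√L. Substituting and solving: (14 − 5·√L)·2.5·L^(-1/2) = 5 gives L = 4.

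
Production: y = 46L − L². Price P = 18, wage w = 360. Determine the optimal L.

L* = 13

The marginal product of L is MP_L = 46 − 2L.
A price-taking firm hires until the value of the marginal product equals the wage: P·MP_L = w, so 18·(46 − 2L) = 360.
Then 46 − 2L = 20, giving L = 13.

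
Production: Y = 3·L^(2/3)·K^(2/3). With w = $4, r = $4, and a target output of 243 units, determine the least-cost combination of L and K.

Cost minimization requires the marginal rate of technical substitution to equal the input-price ratio: MP_L/MP_K = w/r.
Here MP_L/MP_K = (2/3)·(K/L)/(2/3) = (K/L). Setting this equal to 4/4 = 1 gives K = L.
Substituting into Y = 243: 3·L^(2/3)·(L)^(2/3) = 243.
Solving, L = 27 and K = 27.

L* = 27, K* = 27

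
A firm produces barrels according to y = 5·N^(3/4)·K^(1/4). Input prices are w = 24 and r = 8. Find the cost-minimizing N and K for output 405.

Cost minimization requires the marginal rate of technical substitution to equal the input-price ratio: MP_N/MP_K = w/r.
Here MP_N/MP_K = (3/4)·(K/N)/(1/4) = 3·(K/N). Setting this equal to 24/8 = 3 gives K = N.
Substituting into y = 405: 5·N^(3/4)·(N)^(1/4) = 405.
Solving, N = 81 and K = 81.

N* = 81, K* = 81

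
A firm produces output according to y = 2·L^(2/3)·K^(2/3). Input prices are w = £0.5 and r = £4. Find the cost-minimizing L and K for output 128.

L* = 64, K* = 8

Cost minimization requires the marginal rate of technical substitution to equal the input-price ratio: MP_L/MP_K = w/r.
Here MP_L/MP_K = (2/3)·(K/L)/(2/3) = (K/L). Setting this equal to 0.5/4 = 0.125 gives K = 0.125L.
Substituting into y = 128: 2·L^(2/3)·(0.125L)^(2/3) = 128.
Solving, L = 64 and K = 8.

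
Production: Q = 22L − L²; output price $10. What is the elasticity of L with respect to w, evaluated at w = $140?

From P·MP_L = w with MP_L = 22 − 2L, labor demand is L(w) = (22 − w/10)/2.
dL/dw = −1/(20) = -0.05.
At w = 140, L = 4, so ε = (dL/dw)·(w/L) = (-0.05)·(140/4) = -1.75.

ε = -1.75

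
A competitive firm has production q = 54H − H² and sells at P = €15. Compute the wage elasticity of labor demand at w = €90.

ε = -0.125

From P·MP_H = w with MP_H = 54 − 2H, labor demand is H(w) = (54 − w/15)/2.
dH/dw = −1/(30) = -1/30.
At w = 90, H = 24, so ε = (dH/dw)·(w/H) = (-1/30)·(90/24) = -0.125.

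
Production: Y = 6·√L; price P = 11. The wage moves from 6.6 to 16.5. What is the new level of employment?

L* = 4

From P·MP_L = w with MP_L = 3·L^(-1/2), the labor demand is L(w) = (33/w)^(2).
At w = 6.6: L = 25. At w = 16.5: L = 4.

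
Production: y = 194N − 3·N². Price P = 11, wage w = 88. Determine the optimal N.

N* = 31

The marginal product of N is MP_N = 194 − 6N.
A price-taking firm hires until the value of the marginal product equals the wage: P·MP_N = w, so 11·(194 − 6N) = 88.
Then 194 − 6N = 8, giving N = 31.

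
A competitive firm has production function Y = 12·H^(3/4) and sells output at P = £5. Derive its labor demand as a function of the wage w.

MP_H = (3/4)·12·H^(-1/4) = 9·H^(-1/4).
Setting P·MP_H = w: 45·H^(-1/4) = w.
Solving for H: H^(-1/4) = w/45, so H = (45/w)^(4).

H(w) = 4100625/w^(4)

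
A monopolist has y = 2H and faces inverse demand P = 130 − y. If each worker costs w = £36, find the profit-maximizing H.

Marginal revenue from the inverse demand is MR = 130 − 2y.
The marginal product is MP_H = 2.
A monopolist hires until marginal revenue product equals the wage: MR·MP_H = w.
(130 − 4H)·2 = 36, so H = 28.

H* = 28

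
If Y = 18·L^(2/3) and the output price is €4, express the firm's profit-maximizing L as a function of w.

L(w) = 110592/w³

MP_L = (2/3)·18·L^(-1/3) = 12·L^(-1/3).
Setting P·MP_L = w: 48·L^(-1/3) = w.
Solving for L: L^(-1/3) = w/48, so L = (48/w)^(3).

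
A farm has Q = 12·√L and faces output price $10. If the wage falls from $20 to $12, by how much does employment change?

ΔL = 16

From P·MP_L = w with MP_L = 6·L^(-1/2), the labor demand is L(w) = (60/w)^(2).
At w = 20: L = 9. At w = 12: L = 25.
ΔL = 25 − 9 = 16.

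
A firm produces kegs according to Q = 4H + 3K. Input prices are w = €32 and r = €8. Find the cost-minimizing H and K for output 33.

H* = 0, K* = 11

The inputs are perfect substitutes, so the firm uses whichever has the lower cost per unit of output.
Cost per unit of output via H is w/4 = 8; via K it is r/3 = 8/3. K is cheaper.
Producing Q = 33 with K alone: H = 0, K = 11.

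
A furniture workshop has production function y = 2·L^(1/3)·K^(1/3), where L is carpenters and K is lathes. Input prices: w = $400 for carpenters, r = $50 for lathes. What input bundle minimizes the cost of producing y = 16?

L* = 8, K* = 64

Cost minimization requires the marginal rate of technical substitution to equal the input-price ratio: MP_L/MP_K = w/r.
Here MP_L/MP_K = (1/3)·(K/L)/(1/3) = (K/L). Setting this equal to 400/50 = 8 gives K = 8L.
Substituting into y = 16: 2·L^(1/3)·(8L)^(1/3) = 16.
Solving, L = 8 and K = 64.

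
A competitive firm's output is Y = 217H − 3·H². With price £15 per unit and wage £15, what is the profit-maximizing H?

The marginal product of H is MP_H = 217 − 6H.
A price-taking firm hires until the value of the marginal product equals the wage: P·MP_H = w, so 15·(217 − 6H) = 15.
Then 217 − 6H = 1, giving H = 36.

H* = 36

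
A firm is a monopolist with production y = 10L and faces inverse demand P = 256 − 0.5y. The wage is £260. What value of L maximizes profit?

L* = 23

Marginal revenue from the inverse demand is MR = 256 − y.
The marginal product is MP_L = 10.
A monopolist hires until marginal revenue product equals the wage: MR·MP_L = w.
(256 − 10L)·10 = 260, so L = 23.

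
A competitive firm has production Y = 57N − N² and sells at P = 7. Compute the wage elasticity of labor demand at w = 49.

From P·MP_N = w with MP_N = 57 − 2N, labor demand is N(w) = (57 − w/7)/2.
dN/dw = −1/(14) = -1/14.
At w = 49, N = 25, so ε = (dN/dw)·(w/N) = (-1/14)·(49/25) = -0.14.

ε = -0.14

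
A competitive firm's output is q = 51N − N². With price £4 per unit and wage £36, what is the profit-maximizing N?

N* = 21

The marginal product of N is MP_N = 51 − 2N.
A price-taking firm hires until the value of the marginal product equals the wage: P·MP_N = w, so 4·(51 − 2N) = 36.
Then 51 − 2N = 9, giving N = 21.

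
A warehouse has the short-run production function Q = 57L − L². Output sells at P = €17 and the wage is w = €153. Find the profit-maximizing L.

L* = 24

The marginal product of L is MP_L = 57 − 2L.
A price-taking firm hires until the value of the marginal product equals the wage: P·MP_L = w, so 17·(57 − 2L) = 153.
Then 57 − 2L = 9, giving L = 24.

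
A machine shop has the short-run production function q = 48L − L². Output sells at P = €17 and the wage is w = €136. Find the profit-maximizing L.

L* = 20

The marginal product of L is MP_L = 48 − 2L.
A price-taking firm hires until the value of the marginal product equals the wage: P·MP_L = w, so 17·(48 − 2L) = 136.
Then 48 − 2L = 8, giving L = 20.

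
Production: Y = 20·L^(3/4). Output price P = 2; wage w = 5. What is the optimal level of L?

L* = 1296

MP_L = (3/4)·20·L^(-1/4) = 15·L^(-1/4).
Profit maximization for a price taker requires P·MP_L = w: 2·15·L^(-1/4) = 5.
So L^(-1/4) = 1/6, which gives L = 1296.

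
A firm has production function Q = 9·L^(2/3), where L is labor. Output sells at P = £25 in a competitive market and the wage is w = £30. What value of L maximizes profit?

MP_L = (2/3)·9·L^(-1/3) = 6·L^(-1/3).
Profit maximization for a price taker requires P·MP_L = w: 25·6·L^(-1/3) = 30.
So L^(-1/3) = 0.2, which gives L = 125.

L* = 125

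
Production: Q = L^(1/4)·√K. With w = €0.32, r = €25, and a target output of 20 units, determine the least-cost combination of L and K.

L* = 625, K* = 16

Cost minimization requires the marginal rate of technical substitution to equal the input-price ratio: MP_L/MP_K = w/r.
Here MP_L/MP_K = (1/4)·(K/L)/(1/2) = 0.5·(K/L). Setting this equal to 0.32/25 = 0.0128 gives K = 0.0256L.
Substituting into Q = 20: L^(1/4)·(0.0256L)^(1/2) = 20.
Solving, L = 625 and K = 16.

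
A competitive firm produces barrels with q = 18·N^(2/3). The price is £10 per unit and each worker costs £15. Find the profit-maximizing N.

N* = 512

MP_N = (2/3)·18·N^(-1/3) = 12·N^(-1/3).
Profit maximization for a price taker requires P·MP_N = w: 10·12·N^(-1/3) = 15.
So N^(-1/3) = 0.125, which gives N = 512.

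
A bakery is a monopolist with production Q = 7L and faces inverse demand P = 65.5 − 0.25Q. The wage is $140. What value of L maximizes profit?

L* = 13

Marginal revenue from the inverse demand is MR = 65.5 − 0.5Q.
The marginal product is MP_L = 7.
A monopolist hires until marginal revenue product equals the wage: MR·MP_L = w.
(65.5 − 3.5L)·7 = 140, so L = 13.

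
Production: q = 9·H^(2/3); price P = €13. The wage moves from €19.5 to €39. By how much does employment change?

ΔH = -56

From P·MP_H = w with MP_H = 6·H^(-1/3), the labor demand is H(w) = (78/w)^(3).
At w = 19.5: H = 64. At w = 39: H = 8.
ΔH = 8 − 64 = -56.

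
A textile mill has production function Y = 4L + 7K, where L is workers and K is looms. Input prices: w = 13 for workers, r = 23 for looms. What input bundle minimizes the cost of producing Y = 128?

The inputs are perfect substitutes, so the firm uses whichever has the lower cost per unit of output.
Cost per unit of output via L is w/4 = 3.25; via K it is r/7 = 23/7. L is cheaper.
Producing Y = 128 with L alone: L = 32, K = 0.

L* = 32, K* = 0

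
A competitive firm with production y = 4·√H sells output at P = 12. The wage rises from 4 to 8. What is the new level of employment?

H* = 9

From P·MP_H = w with MP_H = 2·H^(-1/2), the labor demand is H(w) = (24/w)^(2).
At w = 4: H = 36. At w = 8: H = 9.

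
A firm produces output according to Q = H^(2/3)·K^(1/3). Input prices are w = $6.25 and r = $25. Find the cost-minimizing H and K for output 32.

H* = 64, K* = 8

Cost minimization requires the marginal rate of technical substitution to equal the input-price ratio: MP_H/MP_K = w/r.
Here MP_H/MP_K = (2/3)·(K/H)/(1/3) = 2·(K/H). Setting this equal to 6.25/25 = 0.25 gives K = 0.125H.
Substituting into Q = 32: H^(2/3)·(0.125H)^(1/3) = 32.
Solving, H = 64 and K = 8.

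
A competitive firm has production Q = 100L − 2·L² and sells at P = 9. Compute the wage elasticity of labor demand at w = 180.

ε = -0.25

From P·MP_L = w with MP_L = 100 − 4L, labor demand is L(w) = (100 − w/9)/4.
dL/dw = −1/(36) = -1/36.
At w = 180, L = 20, so ε = (dL/dw)·(w/L) = (-1/36)·(180/20) = -0.25.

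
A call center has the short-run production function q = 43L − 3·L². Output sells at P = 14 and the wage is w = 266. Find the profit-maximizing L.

L* = 4

The marginal product of L is MP_L = 43 − 6L.
A price-taking firm hires until the value of the marginal product equals the wage: P·MP_L = w, so 14·(43 − 6L) = 266.
Then 43 − 6L = 19, giving L = 4.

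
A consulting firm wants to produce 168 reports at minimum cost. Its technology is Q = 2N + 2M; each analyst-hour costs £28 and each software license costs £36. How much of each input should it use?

N* = 84, M* = 0

The inputs are perfect substitutes, so the firm uses whichever has the lower cost per unit of output.
Cost per unit of output via N is w/2 = 14; via M it is r/2 = 18. N is cheaper.
Producing Q = 168 with N alone: N = 84, M = 0.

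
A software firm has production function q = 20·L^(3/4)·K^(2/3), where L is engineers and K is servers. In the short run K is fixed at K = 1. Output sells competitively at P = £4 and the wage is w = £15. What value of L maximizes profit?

With K = 1, MP_L = (3/4)·20·L^(-1/4)·1^(2/3) = 15·L^(-1/4).
Profit maximization for a price taker requires P·MP_L = w: 4·15·L^(-1/4) = 15.
So L^(-1/4) = 0.25, which gives L = 256.

L* = 256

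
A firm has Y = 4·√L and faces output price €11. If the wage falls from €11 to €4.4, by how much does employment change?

ΔL = 21

From P·MP_L = w with MP_L = 2·L^(-1/2), the labor demand is L(w) = (22/w)^(2).
At w = 11: L = 4. At w = 4.4: L = 25.
ΔL = 25 − 4 = 21.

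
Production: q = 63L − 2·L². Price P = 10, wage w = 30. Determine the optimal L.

The marginal product of L is MP_L = 63 − 4L.
A price-taking firm hires until the value of the marginal product equals the wage: P·MP_L = w, so 10·(63 − 4L) = 30.
Then 63 − 4L = 3, giving L = 15.

L* = 15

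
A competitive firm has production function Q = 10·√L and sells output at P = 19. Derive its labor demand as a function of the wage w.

MP_L = (1/2)·10·L^(-1/2) = 5·L^(-1/2).
Setting P·MP_L = w: 95·L^(-1/2) = w.
Solving for L: L^(-1/2) = w/95, so L = (95/w)^(2).

L(w) = 9025/w²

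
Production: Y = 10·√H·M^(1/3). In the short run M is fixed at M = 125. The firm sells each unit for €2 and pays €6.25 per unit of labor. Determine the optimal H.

With M = 125, MP_H = (1/2)·10·H^(-1/2)·125^(1/3) = 25·H^(-1/2).
Profit maximization for a price taker requires P·MP_H = w: 2·25·H^(-1/2) = 6.25.
So H^(-1/2) = 0.125, which gives H = 64.

H* = 64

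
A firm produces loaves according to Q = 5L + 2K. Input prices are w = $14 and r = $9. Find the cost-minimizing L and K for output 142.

The inputs are perfect substitutes, so the firm uses whichever has the lower cost per unit of output.
Cost per unit of output via L is w/5 = 2.8; via K it is r/2 = 4.5. L is cheaper.
Producing Q = 142 with L alone: L = 28.4, K = 0.

L* = 28.4, K* = 0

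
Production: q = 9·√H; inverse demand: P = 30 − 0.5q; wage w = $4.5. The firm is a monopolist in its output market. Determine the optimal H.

Marginal revenue from the inverse demand is MR = 30 − q.
The marginal product is MP_H = 4.5·H^(-1/2).
A monopolist hires until marginal revenue product equals the wage: MR·MP_H = w.
At H, q = 9·√H. Substituting and solving: (30 − 9·√H)·4.5·H^(-1/2) = 4.5 gives H = 9.

H* = 9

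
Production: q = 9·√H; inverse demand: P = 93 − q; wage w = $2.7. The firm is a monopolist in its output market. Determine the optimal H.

Marginal revenue from the inverse demand is MR = 93 − 2q.
The marginal product is MP_H = 4.5·H^(-1/2).
A monopolist hires until marginal revenue product equals the wage: MR·MP_H = w.
At H, q = 9·√H. Substituting and solving: (93 − 18·√H)·4.5·H^(-1/2) = 2.7 gives H = 25.

H* = 25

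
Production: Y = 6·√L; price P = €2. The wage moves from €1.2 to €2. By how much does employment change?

ΔL = -16

From P·MP_L = w with MP_L = 3·L^(-1/2), the labor demand is L(w) = (6/w)^(2).
At w = 1.2: L = 25. At w = 2: L = 9.
ΔL = 9 − 25 = -16.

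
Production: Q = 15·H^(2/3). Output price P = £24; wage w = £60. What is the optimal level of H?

H* = 64

MP_H = (2/3)·15·H^(-1/3) = 10·H^(-1/3).
Profit maximization for a price taker requires P·MP_H = w: 24·10·H^(-1/3) = 60.
So H^(-1/3) = 0.25, which gives H = 64.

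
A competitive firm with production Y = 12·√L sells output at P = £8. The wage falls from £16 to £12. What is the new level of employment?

L* = 16

From P·MP_L = w with MP_L = 6·L^(-1/2), the labor demand is L(w) = (48/w)^(2).
At w = 16: L = 9. At w = 12: L = 16.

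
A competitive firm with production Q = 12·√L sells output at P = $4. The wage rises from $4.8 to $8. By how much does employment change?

ΔL = -16

From P·MP_L = w with MP_L = 6·L^(-1/2), the labor demand is L(w) = (24/w)^(2).
At w = 4.8: L = 25. At w = 8: L = 9.
ΔL = 9 − 25 = -16.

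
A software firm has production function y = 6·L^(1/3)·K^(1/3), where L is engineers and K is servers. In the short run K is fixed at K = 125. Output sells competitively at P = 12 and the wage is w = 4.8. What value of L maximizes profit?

With K = 125, MP_L = (1/3)·6·L^(-2/3)·125^(1/3) = 10·L^(-2/3).
Profit maximization for a price taker requires P·MP_L = w: 12·10·L^(-2/3) = 4.8.
So L^(-2/3) = 0.04, which gives L = 125.

L* = 125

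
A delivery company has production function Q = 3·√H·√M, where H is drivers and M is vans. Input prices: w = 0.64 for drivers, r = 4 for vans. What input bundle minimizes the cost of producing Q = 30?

Cost minimization requires the marginal rate of technical substitution to equal the input-price ratio: MP_H/MP_M = w/r.
Here MP_H/MP_M = (1/2)·(M/H)/(1/2) = (M/H). Setting this equal to 0.64/4 = 0.16 gives M = 0.16H.
Substituting into Q = 30: 3·H^(1/2)·(0.16H)^(1/2) = 30.
Solving, H = 25 and M = 4.

H* = 25, M* = 4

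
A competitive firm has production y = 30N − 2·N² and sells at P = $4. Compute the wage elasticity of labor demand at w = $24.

ε = -0.25

From P·MP_N = w with MP_N = 30 − 4N, labor demand is N(w) = (30 − w/4)/4.
dN/dw = −1/(16) = -0.0625.
At w = 24, N = 6, so ε = (dN/dw)·(w/N) = (-0.0625)·(24/6) = -0.25.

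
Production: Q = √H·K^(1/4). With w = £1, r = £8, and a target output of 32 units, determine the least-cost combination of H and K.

H* = 256, K* = 16

Cost minimization requires the marginal rate of technical substitution to equal the input-price ratio: MP_H/MP_K = w/r.
Here MP_H/MP_K = (1/2)·(K/H)/(1/4) = 2·(K/H). Setting this equal to 1/8 = 0.125 gives K = 0.0625H.
Substituting into Q = 32: H^(1/2)·(0.0625H)^(1/4) = 32.
Solving, H = 256 and K = 16.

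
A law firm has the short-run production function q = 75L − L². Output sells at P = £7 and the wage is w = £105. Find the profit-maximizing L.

The marginal product of L is MP_L = 75 − 2L.
A price-taking firm hires until the value of the marginal product equals the wage: P·MP_L = w, so 7·(75 − 2L) = 105.
Then 75 − 2L = 15, giving L = 30.

L* = 30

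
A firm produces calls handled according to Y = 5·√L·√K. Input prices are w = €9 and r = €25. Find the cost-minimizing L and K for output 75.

L* = 25, K* = 9

Cost minimization requires the marginal rate of technical substitution to equal the input-price ratio: MP_L/MP_K = w/r.
Here MP_L/MP_K = (1/2)·(K/L)/(1/2) = (K/L). Setting this equal to 9/25 = 0.36 gives K = 0.36L.
Substituting into Y = 75: 5·L^(1/2)·(0.36L)^(1/2) = 75.
Solving, L = 25 and K = 9.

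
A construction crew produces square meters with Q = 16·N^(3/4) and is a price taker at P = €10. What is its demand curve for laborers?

N(w) = (120/w)^(4)

MP_N = (3/4)·16·N^(-1/4) = 12·N^(-1/4).
Setting P·MP_N = w: 120·N^(-1/4) = w.
Solving for N: N^(-1/4) = w/120, so N = (120/w)^(4).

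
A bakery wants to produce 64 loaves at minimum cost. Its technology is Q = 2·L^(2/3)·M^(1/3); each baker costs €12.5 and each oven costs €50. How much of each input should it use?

Cost minimization requires the marginal rate of technical substitution to equal the input-price ratio: MP_L/MP_M = w/r.
Here MP_L/MP_M = (2/3)·(M/L)/(1/3) = 2·(M/L). Setting this equal to 12.5/50 = 0.25 gives M = 0.125L.
Substituting into Q = 64: 2·L^(2/3)·(0.125L)^(1/3) = 64.
Solving, L = 64 and M = 8.

L* = 64, M* = 8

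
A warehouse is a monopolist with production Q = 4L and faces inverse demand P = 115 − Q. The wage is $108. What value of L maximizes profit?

Marginal revenue from the inverse demand is MR = 115 − 2Q.
The marginal product is MP_L = 4.
A monopolist hires until marginal revenue product equals the wage: MR·MP_L = w.
(115 − 8L)·4 = 108, so L = 11.

L* = 11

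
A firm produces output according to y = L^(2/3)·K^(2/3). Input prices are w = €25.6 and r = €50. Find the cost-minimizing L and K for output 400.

Cost minimization requires the marginal rate of technical substitution to equal the input-price ratio: MP_L/MP_K = w/r.
Here MP_L/MP_K = (2/3)·(K/L)/(2/3) = (K/L). Setting this equal to 25.6/50 = 0.512 gives K = 0.512L.
Substituting into y = 400: L^(2/3)·(0.512L)^(2/3) = 400.
Solving, L = 125 and K = 64.

L* = 125, K* = 64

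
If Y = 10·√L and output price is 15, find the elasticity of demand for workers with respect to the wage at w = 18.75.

ε = -2

MP_L = (1/2)·10·L^(-1/2), so P·MP_L = w gives 75·L^(-1/2) = w.
Solving, L(w) = (75/w)^(2). This is a constant-elasticity form: L ∝ w^(−2), so ε = −2.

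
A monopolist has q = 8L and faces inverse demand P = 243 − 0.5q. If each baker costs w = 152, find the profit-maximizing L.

L* = 28

Marginal revenue from the inverse demand is MR = 243 − q.
The marginal product is MP_L = 8.
A monopolist hires until marginal revenue product equals the wage: MR·MP_L = w.
(243 − 8L)·8 = 152, so L = 28.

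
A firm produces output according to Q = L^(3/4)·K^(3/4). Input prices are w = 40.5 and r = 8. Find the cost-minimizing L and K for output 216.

Cost minimization requires the marginal rate of technical substitution to equal the input-price ratio: MP_L/MP_K = w/r.
Here MP_L/MP_K = (3/4)·(K/L)/(3/4) = (K/L). Setting this equal to 40.5/8 = 5.0625 gives K = 5.0625L.
Substituting into Q = 216: L^(3/4)·(5.0625L)^(3/4) = 216.
Solving, L = 16 and K = 81.

L* = 16, K* = 81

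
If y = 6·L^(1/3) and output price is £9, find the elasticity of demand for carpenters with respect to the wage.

ε = -1.5

MP_L = (1/3)·6·L^(-2/3), so P·MP_L = w gives 18·L^(-2/3) = w.
Solving, L(w) = (18/w)^(3/2). This is a constant-elasticity form: L ∝ w^(−3/2), so ε = −3/2.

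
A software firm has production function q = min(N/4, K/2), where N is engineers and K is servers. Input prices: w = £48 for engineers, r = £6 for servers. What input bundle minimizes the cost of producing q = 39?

N* = 156, K* = 78

With a fixed-proportions technology, the cost-minimizing bundle uses no slack in either input: N/4 = K/2 = q.
So N = 4·39 = 156 and K = 2·39 = 78.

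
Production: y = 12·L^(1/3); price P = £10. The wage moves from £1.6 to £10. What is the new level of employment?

L* = 8

From P·MP_L = w with MP_L = 4·L^(-2/3), the labor demand is L(w) = (40/w)^(3/2).
At w = 1.6: L = 125. At w = 10: L = 8.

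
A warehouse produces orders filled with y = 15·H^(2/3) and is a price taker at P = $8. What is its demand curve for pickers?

H(w) = 512000/w³

MP_H = (2/3)·15·H^(-1/3) = 10·H^(-1/3).
Setting P·MP_H = w: 80·H^(-1/3) = w.
Solving for H: H^(-1/3) = w/80, so H = (80/w)^(3).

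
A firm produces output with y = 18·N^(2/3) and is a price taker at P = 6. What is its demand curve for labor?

MP_N = (2/3)·18·N^(-1/3) = 12·N^(-1/3).
Setting P·MP_N = w: 72·N^(-1/3) = w.
Solving for N: N^(-1/3) = w/72, so N = (72/w)^(3).

N(w) = 373248/w³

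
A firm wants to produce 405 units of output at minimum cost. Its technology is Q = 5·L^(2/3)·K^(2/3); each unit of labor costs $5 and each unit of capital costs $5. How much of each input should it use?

Cost minimization requires the marginal rate of technical substitution to equal the input-price ratio: MP_L/MP_K = w/r.
Here MP_L/MP_K = (2/3)·(K/L)/(2/3) = (K/L). Setting this equal to 5/5 = 1 gives K = L.
Substituting into Q = 405: 5·L^(2/3)·(L)^(2/3) = 405.
Solving, L = 27 and K = 27.

L* = 27, K* = 27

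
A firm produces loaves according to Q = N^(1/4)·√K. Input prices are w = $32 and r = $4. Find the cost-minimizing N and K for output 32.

Cost minimization requires the marginal rate of technical substitution to equal the input-price ratio: MP_N/MP_K = w/r.
Here MP_N/MP_K = (1/4)·(K/N)/(1/2) = 0.5·(K/N). Setting this equal to 32/4 = 8 gives K = 16N.
Substituting into Q = 32: N^(1/4)·(16N)^(1/2) = 32.
Solving, N = 16 and K = 256.

N* = 16, K* = 256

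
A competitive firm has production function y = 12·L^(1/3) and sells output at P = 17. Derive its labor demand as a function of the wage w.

L(w) = (68/w)^(3/2)

MP_L = (1/3)·12·L^(-2/3) = 4·L^(-2/3).
Setting P·MP_L = w: 68·L^(-2/3) = w.
Solving for L: L^(-2/3) = w/68, so L = (68/w)^(3/2).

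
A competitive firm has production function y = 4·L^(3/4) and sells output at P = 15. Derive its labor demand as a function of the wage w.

L(w) = 4100625/w^(4)

MP_L = (3/4)·4·L^(-1/4) = 3·L^(-1/4).
Setting P·MP_L = w: 45·L^(-1/4) = w.
Solving for L: L^(-1/4) = w/45, so L = (45/w)^(4).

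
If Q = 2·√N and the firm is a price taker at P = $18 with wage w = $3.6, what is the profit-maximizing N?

N* = 25

MP_N = (1/2)·2·N^(-1/2) = N^(-1/2).
Profit maximization for a price taker requires P·MP_N = w: 18·N^(-1/2) = 3.6.
So N^(-1/2) = 0.2, which gives N = 25.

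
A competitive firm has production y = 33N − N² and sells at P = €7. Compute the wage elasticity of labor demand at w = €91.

From P·MP_N = w with MP_N = 33 − 2N, labor demand is N(w) = (33 − w/7)/2.
dN/dw = −1/(14) = -1/14.
At w = 91, N = 10, so ε = (dN/dw)·(w/N) = (-1/14)·(91/10) = -0.65.

ε = -0.65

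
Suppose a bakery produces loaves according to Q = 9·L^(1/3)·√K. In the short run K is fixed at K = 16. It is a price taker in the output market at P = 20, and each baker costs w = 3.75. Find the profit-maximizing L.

With K = 16, MP_L = (1/3)·9·L^(-2/3)·16^(1/2) = 12·L^(-2/3).
Profit maximization for a price taker requires P·MP_L = w: 20·12·L^(-2/3) = 3.75.
So L^(-2/3) = 0.015625, which gives L = 512.

L* = 512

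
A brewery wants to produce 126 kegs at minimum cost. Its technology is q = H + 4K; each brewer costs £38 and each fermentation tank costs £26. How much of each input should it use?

H* = 0, K* = 31.5

The inputs are perfect substitutes, so the firm uses whichever has the lower cost per unit of output.
Cost per unit of output via H is 38; via K it is 6.5. K is cheaper.
Producing q = 126 with K alone: H = 0, K = 31.5.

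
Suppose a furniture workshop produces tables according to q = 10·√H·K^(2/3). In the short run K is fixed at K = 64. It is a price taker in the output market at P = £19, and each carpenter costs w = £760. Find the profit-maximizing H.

With K = 64, MP_H = (1/2)·10·H^(-1/2)·64^(2/3) = 80·H^(-1/2).
Profit maximization for a price taker requires P·MP_H = w: 19·80·H^(-1/2) = 760.
So H^(-1/2) = 0.5, which gives H = 4.

H* = 4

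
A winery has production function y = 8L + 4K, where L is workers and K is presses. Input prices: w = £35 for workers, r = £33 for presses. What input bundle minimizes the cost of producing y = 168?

L* = 21, K* = 0

The inputs are perfect substitutes, so the firm uses whichever has the lower cost per unit of output.
Cost per unit of output via L is w/8 = 4.375; via K it is r/4 = 8.25. L is cheaper.
Producing y = 168 with L alone: L = 21, K = 0.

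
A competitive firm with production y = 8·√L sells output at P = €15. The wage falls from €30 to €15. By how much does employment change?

ΔL = 12

From P·MP_L = w with MP_L = 4·L^(-1/2), the labor demand is L(w) = (60/w)^(2).
At w = 30: L = 4. At w = 15: L = 16.
ΔL = 16 − 4 = 12.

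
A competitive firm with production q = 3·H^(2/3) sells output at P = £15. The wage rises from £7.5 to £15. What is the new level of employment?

From P·MP_H = w with MP_H = 2·H^(-1/3), the labor demand is H(w) = (30/w)^(3).
At w = 7.5: H = 64. At w = 15: H = 8.

H* = 8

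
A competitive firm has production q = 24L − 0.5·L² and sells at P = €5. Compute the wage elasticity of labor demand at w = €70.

ε = -1.4

From P·MP_L = w with MP_L = 24 − L, labor demand is L(w) = 24 − w/5.
dL/dw = −1/(5) = -0.2.
At w = 70, L = 10, so ε = (dL/dw)·(w/L) = (-0.2)·(70/10) = -1.4.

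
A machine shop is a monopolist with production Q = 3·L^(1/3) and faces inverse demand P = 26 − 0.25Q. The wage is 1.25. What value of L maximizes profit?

L* = 64

Marginal revenue from the inverse demand is MR = 26 − 0.5Q.
The marginal product is MP_L = L^(-2/3).
A monopolist hires until marginal revenue product equals the wage: MR·MP_L = w.
At L, Q = 3·L^(1/3). Substituting and solving: (26 − 1.5·L^(1/3))·L^(-2/3) = 1.25 gives L = 64.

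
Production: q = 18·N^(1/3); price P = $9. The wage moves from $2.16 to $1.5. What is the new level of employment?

From P·MP_N = w with MP_N = 6·N^(-2/3), the labor demand is N(w) = (54/w)^(3/2).
At w = 2.16: N = 125. At w = 1.5: N = 216.

N* = 216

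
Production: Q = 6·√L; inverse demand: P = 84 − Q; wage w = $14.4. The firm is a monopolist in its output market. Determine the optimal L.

Marginal revenue from the inverse demand is MR = 84 − 2Q.
The marginal product is MP_L = 3·L^(-1/2).
A monopolist hires until marginal revenue product equals the wage: MR·MP_L = w.
At L, Q = 6·√L. Substituting and solving: (84 − 12·√L)·3·L^(-1/2) = 14.4 gives L = 25.

L* = 25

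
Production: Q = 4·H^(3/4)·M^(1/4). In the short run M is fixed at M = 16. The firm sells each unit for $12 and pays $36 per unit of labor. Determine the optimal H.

H* = 16

With M = 16, MP_H = (3/4)·4·H^(-1/4)·16^(1/4) = 6·H^(-1/4).
Profit maximization for a price taker requires P·MP_H = w: 12·6·H^(-1/4) = 36.
So H^(-1/4) = 0.5, which gives H = 16.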